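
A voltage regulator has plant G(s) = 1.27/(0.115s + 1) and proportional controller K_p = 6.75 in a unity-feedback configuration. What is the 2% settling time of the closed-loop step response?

Closed loop: T(s) = K_p·G/(1+K_p·G) = 8.572/(0.115s + 1 + 8.572), with pole at s = −(1 + 8.572)/0.115 = −83.24.
τ = 1/83.24 = 0.01201 s, so 2% settling time ≈ 4τ = 0.0481 s.

T_s ≈ 0.0481 s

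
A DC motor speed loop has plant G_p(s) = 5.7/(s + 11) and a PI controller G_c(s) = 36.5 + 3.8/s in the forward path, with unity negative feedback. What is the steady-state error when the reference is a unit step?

0

The open loop G_c(s)G_p(s) has a pole at the origin (type 1), so the static position error constant is infinite and e_ss = 1/(1+∞) = 0.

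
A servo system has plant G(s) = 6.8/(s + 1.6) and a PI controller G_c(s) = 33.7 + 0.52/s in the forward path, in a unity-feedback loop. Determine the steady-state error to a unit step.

0

The open loop G_c(s)G(s) has a pole at the origin (type 1), so the static position error constant is infinite and e_ss = 1/(1+∞) = 0.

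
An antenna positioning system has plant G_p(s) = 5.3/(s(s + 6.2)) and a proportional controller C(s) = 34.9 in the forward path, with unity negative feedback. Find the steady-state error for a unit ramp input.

The loop has one pole at the origin (type 1). Velocity error constant K_v = lim_{s→0} s·C(s)G_p(s) = 34.9·5.3/6.2 = 29.83.
Steady-state error to a unit ramp: e_ss = 1/K_v = 0.0335.

0.0335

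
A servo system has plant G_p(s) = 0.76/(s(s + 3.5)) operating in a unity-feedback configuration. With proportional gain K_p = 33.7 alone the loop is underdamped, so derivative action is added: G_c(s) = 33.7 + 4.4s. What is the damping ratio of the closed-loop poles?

ζ = 0.676

Forward path: (33.7 + 4.4s)·0.76/(s(s+3.5)). The closed-loop characteristic equation is s² + (3.5 + 0.76·4.4)s + 0.76·33.7 = 0.
That is s² + 6.844s + 25.61 = 0, so ω_n = 5.061 rad/s and ζ = 6.844/(2·5.061) = 0.6762.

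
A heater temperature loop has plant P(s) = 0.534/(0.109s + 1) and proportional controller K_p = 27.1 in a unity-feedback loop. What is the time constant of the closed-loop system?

Closed loop: T(s) = K_p·P/(1+K_p·P) = 14.47/(0.109s + 1 + 14.47), with pole at s = −(1 + 14.47)/0.109 = −141.9.
Closed-loop time constant τ = 1/141.9 = 0.00705 s.

τ = 0.00705 s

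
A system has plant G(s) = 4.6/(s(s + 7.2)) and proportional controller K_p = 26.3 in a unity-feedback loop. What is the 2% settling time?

Closed-loop characteristic equation: s² + 7.2s + 121 = 0, so ω_n = 11 rad/s and ζ = 7.2/(2·11) = 0.3273.
2% settling time T_s ≈ 4/(ζω_n) = 4/3.6 = 1.11 s.

T_s ≈ 1.11 s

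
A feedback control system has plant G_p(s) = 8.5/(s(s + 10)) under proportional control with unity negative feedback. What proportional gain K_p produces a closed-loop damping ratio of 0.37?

Closed-loop characteristic equation: s² + 10s + K_p·8.5 = 0.
So ω_n = √(8.5K_p) and 2ζω_n = 10, giving ζ = 10/(2√(8.5K_p)).
Setting ζ = 0.37: √(8.5K_p) = 10/(2·0.37) = 13.51, so K_p = 182.6/8.5 = 21.5.

K_p = 21.5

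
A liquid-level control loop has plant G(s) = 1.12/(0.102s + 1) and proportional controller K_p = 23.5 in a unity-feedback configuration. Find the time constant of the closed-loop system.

τ = 0.00373 s

Closed loop: T(s) = K_p·G/(1+K_p·G) = 26.32/(0.102s + 1 + 26.32), with pole at s = −(1 + 26.32)/0.102 = −267.8.
Closed-loop time constant τ = 1/267.8 = 0.00373 s.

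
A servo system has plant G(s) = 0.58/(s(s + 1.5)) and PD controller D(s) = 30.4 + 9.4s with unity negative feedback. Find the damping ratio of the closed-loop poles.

ζ = 0.828

Forward path: (30.4 + 9.4s)·0.58/(s(s+1.5)). The closed-loop characteristic equation is s² + (1.5 + 0.58·9.4)s + 0.58·30.4 = 0.
That is s² + 6.952s + 17.63 = 0, so ω_n = 4.199 rad/s and ζ = 6.952/(2·4.199) = 0.8278.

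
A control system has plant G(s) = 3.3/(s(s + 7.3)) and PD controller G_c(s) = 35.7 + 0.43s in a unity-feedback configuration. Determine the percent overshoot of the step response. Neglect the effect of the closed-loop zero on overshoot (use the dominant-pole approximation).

Forward path: (35.7 + 0.43s)·3.3/(s(s+7.3)). The closed-loop characteristic equation is s² + (7.3 + 3.3·0.43)s + 3.3·35.7 = 0.
That is s² + 8.719s + 117.8 = 0, so ω_n = 10.85 rad/s and ζ = 8.719/(2·10.85) = 0.4016.
%OS = 100·exp(−πζ/√(1−ζ²)) = 25.2%.

25.2%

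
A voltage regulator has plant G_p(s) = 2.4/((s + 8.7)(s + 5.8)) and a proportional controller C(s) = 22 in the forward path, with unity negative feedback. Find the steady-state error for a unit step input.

0.489

The loop is type 0. Static position error constant K_pos = C(0)·G_p(0) = 22·0.04756 = 1.046.
Steady-state error to a unit step: e_ss = 1/(1+K_pos) = 1/2.046 = 0.489.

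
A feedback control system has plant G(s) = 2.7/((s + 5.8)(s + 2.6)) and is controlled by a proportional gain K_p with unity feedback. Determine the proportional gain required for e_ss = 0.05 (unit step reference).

The loop is type 0, so e_ss(step) = 1/(1 + K_pos) with K_pos = K_p·G(0).
G(0) = 0.179. Require 1/(1 + K_p·0.179) = 0.05, so 1 + 0.179·K_p = 20.
K_p = (20 − 1)/0.179 = 106.

K_p = 106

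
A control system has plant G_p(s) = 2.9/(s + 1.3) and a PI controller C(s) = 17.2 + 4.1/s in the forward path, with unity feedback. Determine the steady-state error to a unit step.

0

The open loop C(s)G_p(s) has a pole at the origin (type 1), so the static position error constant is infinite and e_ss = 1/(1+∞) = 0.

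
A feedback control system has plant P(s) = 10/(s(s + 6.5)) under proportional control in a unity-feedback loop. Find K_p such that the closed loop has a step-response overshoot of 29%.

K_p = 7.86

From %OS = 100·exp(−πζ/√(1−ζ²)) = 29%, ζ = −ln(0.29)/√(π²+ln²(0.29)) = 0.3666.
Characteristic equation s² + 6.5s + 10K_p = 0 gives ζ = 6.5/(2√(10K_p)).
Setting ζ = 0.3666: √(10K_p) = 6.5/(2·0.3666) = 8.865, so K_p = 78.59/10 = 7.86.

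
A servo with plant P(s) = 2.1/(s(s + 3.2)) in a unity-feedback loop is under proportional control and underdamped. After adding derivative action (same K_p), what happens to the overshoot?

decrease

The derivative term adds K·K_d to the s-coefficient of the characteristic equation, raising 2ζω_n while ω_n is unchanged; ζ increases, so overshoot decreases.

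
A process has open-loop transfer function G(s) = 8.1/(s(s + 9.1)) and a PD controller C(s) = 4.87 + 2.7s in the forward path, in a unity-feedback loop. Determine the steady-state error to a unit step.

The open loop C(s)G(s) has a pole at the origin (type 1), so the static position error constant is infinite and e_ss = 1/(1+∞) = 0.

0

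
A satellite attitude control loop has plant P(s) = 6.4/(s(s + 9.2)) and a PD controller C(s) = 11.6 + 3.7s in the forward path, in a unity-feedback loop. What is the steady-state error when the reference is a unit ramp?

0.124

The loop has one pole at the origin (type 1). Velocity error constant K_v = lim_{s→0} s·C(s)P(s) = 11.6·6.4/9.2 = 8.07.
Steady-state error to a unit ramp: e_ss = 1/K_v = 0.124.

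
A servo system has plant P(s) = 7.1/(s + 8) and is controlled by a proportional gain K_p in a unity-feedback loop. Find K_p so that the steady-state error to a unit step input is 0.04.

K_p = 27

Steady-state error for a unit step on this type-0 loop is 1/(1 + K_p·P(0)).
P(0) = 0.8875. Require 1/(1 + K_p·0.8875) = 0.04, so 1 + 0.8875·K_p = 25.
K_p = (25 − 1)/0.8875 = 27.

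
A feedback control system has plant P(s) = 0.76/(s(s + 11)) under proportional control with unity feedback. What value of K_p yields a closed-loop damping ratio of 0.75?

Closed-loop characteristic equation: s² + 11s + K_p·0.76 = 0.
So ω_n = √(0.76K_p) and 2ζω_n = 11, giving ζ = 11/(2√(0.76K_p)).
Setting ζ = 0.75: √(0.76K_p) = 11/(2·0.75) = 7.333, so K_p = 53.78/0.76 = 70.8.

K_p = 70.8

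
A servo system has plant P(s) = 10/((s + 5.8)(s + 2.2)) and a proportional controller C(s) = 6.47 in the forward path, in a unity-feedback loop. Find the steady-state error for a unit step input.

0.165

The loop is type 0. Static position error constant K_pos = C(0)·P(0) = 6.47·0.7837 = 5.071.
Steady-state error to a unit step: e_ss = 1/(1+K_pos) = 1/6.071 = 0.165.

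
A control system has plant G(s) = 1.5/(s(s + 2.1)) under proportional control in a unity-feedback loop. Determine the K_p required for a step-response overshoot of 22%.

From %OS = 100·exp(−πζ/√(1−ζ²)) = 22%, ζ = −ln(0.22)/√(π²+ln²(0.22)) = 0.4342.
Characteristic equation s² + 2.1s + 1.5K_p = 0 gives ζ = 2.1/(2√(1.5K_p)).
Setting ζ = 0.4342: √(1.5K_p) = 2.1/(2·0.4342) = 2.418, so K_p = 5.849/1.5 = 3.9.

K_p = 3.9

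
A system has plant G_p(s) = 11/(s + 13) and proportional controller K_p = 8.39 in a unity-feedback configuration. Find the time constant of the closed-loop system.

τ = 0.0095 s

Closed-loop transfer function: T(s) = K_p·G_p(s)/(1 + K_p·G_p(s)) = 92.29/(s + 13 + 92.29) = 92.29/(s + 105.3).
Time constant τ = 1/105.3 = 0.0095 s.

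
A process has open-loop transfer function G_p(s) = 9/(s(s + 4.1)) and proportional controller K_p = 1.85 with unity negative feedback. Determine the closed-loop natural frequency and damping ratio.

The closed-loop denominator is s(s+4.1) + 1.85·9 = s² + 4.1s + 16.65.
Matching s² + 2ζω_n s + ω_n²: ω_n = √16.65 = 4.08 rad/s and 2ζω_n = 4.1, so ζ = 4.1/(2·4.08) = 0.502.

ω_n = 4.08 rad/s, ζ = 0.502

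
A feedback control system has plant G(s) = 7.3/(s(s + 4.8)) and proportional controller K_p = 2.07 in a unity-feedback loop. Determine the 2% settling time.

The closed-loop denominator s² + 4.8s + 15.11 gives ω_n = √15.11 = 3.887 and ζ = 4.8/(2ω_n) = 0.6174.
2% settling time T_s ≈ 4/(ζω_n) = 4/2.4 = 1.67 s.

T_s ≈ 1.67 s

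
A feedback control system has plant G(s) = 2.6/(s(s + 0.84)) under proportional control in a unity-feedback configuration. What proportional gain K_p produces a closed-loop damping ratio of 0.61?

K_p = 0.182

Closed-loop characteristic equation: s² + 0.84s + K_p·2.6 = 0.
So ω_n = √(2.6K_p) and 2ζω_n = 0.84, giving ζ = 0.84/(2√(2.6K_p)).
Setting ζ = 0.61: √(2.6K_p) = 0.84/(2·0.61) = 0.6885, so K_p = 0.4741/2.6 = 0.182.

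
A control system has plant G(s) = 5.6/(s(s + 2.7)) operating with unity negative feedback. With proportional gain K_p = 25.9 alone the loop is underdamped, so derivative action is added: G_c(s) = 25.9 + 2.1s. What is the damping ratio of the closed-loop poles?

ζ = 0.6

Forward path: (25.9 + 2.1s)·5.6/(s(s+2.7)). The closed-loop characteristic equation is s² + (2.7 + 5.6·2.1)s + 5.6·25.9 = 0.
That is s² + 14.46s + 145 = 0, so ω_n = 12.04 rad/s and ζ = 14.46/(2·12.04) = 0.6003.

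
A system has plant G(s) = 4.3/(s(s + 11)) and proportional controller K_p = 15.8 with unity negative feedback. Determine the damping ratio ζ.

ζ = 0.667

The closed-loop denominator is s(s+11) + 15.8·4.3 = s² + 11s + 67.94.
So ω_n² = 67.94 ⇒ ω_n = 8.243 rad/s, and ζ = 11/(2ω_n) = 0.667.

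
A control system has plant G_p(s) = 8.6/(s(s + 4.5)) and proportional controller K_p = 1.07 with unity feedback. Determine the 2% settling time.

The closed-loop denominator s² + 4.5s + 9.202 gives ω_n = √9.202 = 3.033 and ζ = 4.5/(2ω_n) = 0.7417.
2% settling time T_s ≈ 4/(ζω_n) = 4/2.25 = 1.78 s.

T_s ≈ 1.78 s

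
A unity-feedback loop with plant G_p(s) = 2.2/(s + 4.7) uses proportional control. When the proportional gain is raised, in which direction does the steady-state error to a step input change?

decrease

e_ss = 1/(1 + K_p·G_p(0)); a larger K_p raises the denominator, so e_ss decreases.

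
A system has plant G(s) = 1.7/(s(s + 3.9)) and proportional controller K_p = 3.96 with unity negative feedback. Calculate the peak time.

The closed-loop denominator s² + 3.9s + 6.732 gives ω_n = √6.732 = 2.595 and ζ = 3.9/(2ω_n) = 0.7516.
Damped frequency ω_d = ω_n√(1−ζ²) = 1.712 rad/s, so peak time T_p = π/ω_d = 1.84 s.

T_p = 1.84 s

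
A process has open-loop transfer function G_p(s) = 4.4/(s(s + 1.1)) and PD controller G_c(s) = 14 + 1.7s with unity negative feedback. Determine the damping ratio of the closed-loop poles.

Forward path: (14 + 1.7s)·4.4/(s(s+1.1)). The closed-loop characteristic equation is s² + (1.1 + 4.4·1.7)s + 4.4·14 = 0.
That is s² + 8.58s + 61.6 = 0, so ω_n = 7.849 rad/s and ζ = 8.58/(2·7.849) = 0.5466.

ζ = 0.547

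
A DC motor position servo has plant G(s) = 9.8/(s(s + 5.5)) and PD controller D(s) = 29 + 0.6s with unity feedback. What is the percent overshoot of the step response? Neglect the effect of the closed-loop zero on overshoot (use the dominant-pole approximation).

32.4%

Forward path: (29 + 0.6s)·9.8/(s(s+5.5)). The closed-loop characteristic equation is s² + (5.5 + 9.8·0.6)s + 9.8·29 = 0.
That is s² + 11.38s + 284.2 = 0, so ω_n = 16.86 rad/s and ζ = 11.38/(2·16.86) = 0.3375.
%OS = 100·exp(−πζ/√(1−ζ²)) = 32.4%.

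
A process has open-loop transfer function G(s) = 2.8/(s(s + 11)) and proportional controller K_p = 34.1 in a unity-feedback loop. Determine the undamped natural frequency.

ω_n = 9.77 rad/s

With unity feedback the closed-loop characteristic equation is s² + 11s + 34.1·2.8 = s² + 11s + 95.48 = 0.
Matching s² + 2ζω_n s + ω_n²: ω_n = √95.48 = 9.771 rad/s and 2ζω_n = 11, so ζ = 11/(2·9.771) = 0.563.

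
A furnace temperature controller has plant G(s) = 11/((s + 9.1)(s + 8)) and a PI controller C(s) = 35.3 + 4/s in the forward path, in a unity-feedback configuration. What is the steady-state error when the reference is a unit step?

The open loop C(s)G(s) has a pole at the origin (type 1), so the static position error constant is infinite and e_ss = 1/(1+∞) = 0.

0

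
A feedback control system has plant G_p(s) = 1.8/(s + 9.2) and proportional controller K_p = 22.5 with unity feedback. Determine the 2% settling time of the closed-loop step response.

Closed-loop transfer function: T(s) = K_p·G_p(s)/(1 + K_p·G_p(s)) = 40.5/(s + 9.2 + 40.5) = 40.5/(s + 49.7).
Time constant τ = 1/49.7 = 0.02012 s, so the 2% settling time is about 4τ = 0.0805 s.

T_s ≈ 0.0805 s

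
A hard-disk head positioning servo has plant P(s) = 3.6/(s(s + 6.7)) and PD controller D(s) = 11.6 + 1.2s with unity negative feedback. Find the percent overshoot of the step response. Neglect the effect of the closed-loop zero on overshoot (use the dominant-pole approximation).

0.594%

Forward path: (11.6 + 1.2s)·3.6/(s(s+6.7)). The closed-loop characteristic equation is s² + (6.7 + 3.6·1.2)s + 3.6·11.6 = 0.
That is s² + 11.02s + 41.76 = 0, so ω_n = 6.462 rad/s and ζ = 11.02/(2·6.462) = 0.8527.
%OS = 100·exp(−πζ/√(1−ζ²)) = 0.594%.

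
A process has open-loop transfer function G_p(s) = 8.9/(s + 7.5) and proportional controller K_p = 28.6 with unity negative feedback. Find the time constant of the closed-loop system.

τ = 0.00382 s

Closed-loop transfer function: T(s) = K_p·G_p(s)/(1 + K_p·G_p(s)) = 254.5/(s + 7.5 + 254.5) = 254.5/(s + 262).
Time constant τ = 1/262 = 0.00382 s.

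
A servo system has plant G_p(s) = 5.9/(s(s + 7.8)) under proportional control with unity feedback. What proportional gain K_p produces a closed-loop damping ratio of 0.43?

K_p = 13.9

Closed-loop characteristic equation: s² + 7.8s + K_p·5.9 = 0.
So ω_n = √(5.9K_p) and 2ζω_n = 7.8, giving ζ = 7.8/(2√(5.9K_p)).
Setting ζ = 0.43: √(5.9K_p) = 7.8/(2·0.43) = 9.07, so K_p = 82.26/5.9 = 13.9.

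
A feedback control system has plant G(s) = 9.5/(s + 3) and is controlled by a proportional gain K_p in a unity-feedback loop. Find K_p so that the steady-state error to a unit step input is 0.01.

K_p = 31.3

The loop is type 0, so e_ss(step) = 1/(1 + K_pos) with K_pos = K_p·G(0).
G(0) = 3.167. Require 1/(1 + K_p·3.167) = 0.01, so 1 + 3.167·K_p = 100.
K_p = (100 − 1)/3.167 = 31.3.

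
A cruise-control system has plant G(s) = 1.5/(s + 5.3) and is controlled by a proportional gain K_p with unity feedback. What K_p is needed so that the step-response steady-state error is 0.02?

K_p = 173

For a type-0 loop with proportional control, e_ss = 1/(1 + K_p·G(0)).
G(0) = 0.283. Require 1/(1 + K_p·0.283) = 0.02, so 1 + 0.283·K_p = 50.
K_p = (50 − 1)/0.283 = 173.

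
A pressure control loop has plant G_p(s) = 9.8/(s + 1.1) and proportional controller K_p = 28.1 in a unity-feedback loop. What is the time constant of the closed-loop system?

τ = 0.00362 s

Closed-loop transfer function: T(s) = K_p·G_p(s)/(1 + K_p·G_p(s)) = 275.4/(s + 1.1 + 275.4) = 275.4/(s + 276.5).
Time constant τ = 1/276.5 = 0.00362 s.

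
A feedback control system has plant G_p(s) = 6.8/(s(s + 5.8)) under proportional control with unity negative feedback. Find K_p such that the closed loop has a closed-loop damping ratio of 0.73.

Closed-loop characteristic equation: s² + 5.8s + K_p·6.8 = 0.
So ω_n = √(6.8K_p) and 2ζω_n = 5.8, giving ζ = 5.8/(2√(6.8K_p)).
Setting ζ = 0.73: √(6.8K_p) = 5.8/(2·0.73) = 3.973, so K_p = 15.78/6.8 = 2.32.

K_p = 2.32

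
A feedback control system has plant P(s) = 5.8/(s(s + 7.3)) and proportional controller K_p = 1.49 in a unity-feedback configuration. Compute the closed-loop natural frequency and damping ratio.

ω_n = 2.94 rad/s, ζ = 1.24

With unity feedback the closed-loop characteristic equation is s² + 7.3s + 1.49·5.8 = s² + 7.3s + 8.642 = 0.
So ω_n² = 8.642 ⇒ ω_n = 2.94 rad/s, and ζ = 7.3/(2ω_n) = 1.24.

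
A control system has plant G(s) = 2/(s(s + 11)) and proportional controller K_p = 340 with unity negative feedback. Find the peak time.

From 1 + K_pG(s) = 0: s² + 11s + 680 = 0 ⇒ ω_n = 26.08, ζ = 0.2109.
Damped frequency ω_d = ω_n√(1−ζ²) = 25.49 rad/s, so peak time T_p = π/ω_d = 0.123 s.

T_p = 0.123 s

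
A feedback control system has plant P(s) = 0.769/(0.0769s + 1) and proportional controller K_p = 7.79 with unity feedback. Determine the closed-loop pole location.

s = -90.9

Closed loop: T(s) = K_p·P/(1+K_p·P) = 5.991/(0.0769s + 1 + 5.991), with pole at s = −(1 + 5.991)/0.0769 = −90.9.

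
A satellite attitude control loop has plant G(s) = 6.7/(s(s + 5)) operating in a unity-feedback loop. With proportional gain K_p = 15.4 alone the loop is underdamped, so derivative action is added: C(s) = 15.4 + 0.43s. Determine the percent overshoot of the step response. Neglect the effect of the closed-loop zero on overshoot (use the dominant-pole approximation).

Forward path: (15.4 + 0.43s)·6.7/(s(s+5)). The closed-loop characteristic equation is s² + (5 + 6.7·0.43)s + 6.7·15.4 = 0.
That is s² + 7.881s + 103.2 = 0, so ω_n = 10.16 rad/s and ζ = 7.881/(2·10.16) = 0.3879.
%OS = 100·exp(−πζ/√(1−ζ²)) = 26.7%.

26.7%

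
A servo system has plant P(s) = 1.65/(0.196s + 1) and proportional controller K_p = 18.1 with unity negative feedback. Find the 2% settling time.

Closed loop: T(s) = K_p·P/(1+K_p·P) = 29.87/(0.196s + 1 + 29.87), with pole at s = −(1 + 29.87)/0.196 = −157.5.
τ = 1/157.5 = 0.00635 s, so 2% settling time ≈ 4τ = 0.0254 s.

T_s ≈ 0.0254 s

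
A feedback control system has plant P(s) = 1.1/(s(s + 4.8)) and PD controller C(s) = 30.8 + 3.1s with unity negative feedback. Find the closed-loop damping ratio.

Forward path: (30.8 + 3.1s)·1.1/(s(s+4.8)). The closed-loop characteristic equation is s² + (4.8 + 1.1·3.1)s + 1.1·30.8 = 0.
That is s² + 8.21s + 33.88 = 0, so ω_n = 5.821 rad/s and ζ = 8.21/(2·5.821) = 0.7052.

ζ = 0.705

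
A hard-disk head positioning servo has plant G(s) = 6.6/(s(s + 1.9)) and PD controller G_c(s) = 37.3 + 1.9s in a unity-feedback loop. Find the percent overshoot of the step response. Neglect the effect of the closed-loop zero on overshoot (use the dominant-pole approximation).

Forward path: (37.3 + 1.9s)·6.6/(s(s+1.9)). The closed-loop characteristic equation is s² + (1.9 + 6.6·1.9)s + 6.6·37.3 = 0.
That is s² + 14.44s + 246.2 = 0, so ω_n = 15.69 rad/s and ζ = 14.44/(2·15.69) = 0.4602.
%OS = 100·exp(−πζ/√(1−ζ²)) = 19.6%.

19.6%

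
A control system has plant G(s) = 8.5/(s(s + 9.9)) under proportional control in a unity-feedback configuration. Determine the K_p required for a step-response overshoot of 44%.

K_p = 45.1

From %OS = 100·exp(−πζ/√(1−ζ²)) = 44%, ζ = −ln(0.44)/√(π²+ln²(0.44)) = 0.2528.
Characteristic equation s² + 9.9s + 8.5K_p = 0 gives ζ = 9.9/(2√(8.5K_p)).
Setting ζ = 0.2528: √(8.5K_p) = 9.9/(2·0.2528) = 19.58, so K_p = 383.3/8.5 = 45.1.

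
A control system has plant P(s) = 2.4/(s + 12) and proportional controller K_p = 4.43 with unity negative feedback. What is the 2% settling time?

Closed-loop transfer function: T(s) = K_p·P(s)/(1 + K_p·P(s)) = 10.63/(s + 12 + 10.63) = 10.63/(s + 22.63).
Time constant τ = 1/22.63 = 0.04419 s, so the 2% settling time is about 4τ = 0.177 s.

T_s ≈ 0.177 s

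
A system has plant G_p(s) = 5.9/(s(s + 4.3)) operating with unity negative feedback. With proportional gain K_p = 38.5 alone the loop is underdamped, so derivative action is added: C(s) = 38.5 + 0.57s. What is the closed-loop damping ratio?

ζ = 0.254

Forward path: (38.5 + 0.57s)·5.9/(s(s+4.3)). The closed-loop characteristic equation is s² + (4.3 + 5.9·0.57)s + 5.9·38.5 = 0.
That is s² + 7.663s + 227.2 = 0, so ω_n = 15.07 rad/s and ζ = 7.663/(2·15.07) = 0.2542.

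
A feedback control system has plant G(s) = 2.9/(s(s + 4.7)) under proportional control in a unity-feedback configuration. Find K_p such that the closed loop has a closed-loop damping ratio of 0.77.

K_p = 3.21

Closed-loop characteristic equation: s² + 4.7s + K_p·2.9 = 0.
So ω_n = √(2.9K_p) and 2ζω_n = 4.7, giving ζ = 4.7/(2√(2.9K_p)).
Setting ζ = 0.77: √(2.9K_p) = 4.7/(2·0.77) = 3.052, so K_p = 9.314/2.9 = 3.21.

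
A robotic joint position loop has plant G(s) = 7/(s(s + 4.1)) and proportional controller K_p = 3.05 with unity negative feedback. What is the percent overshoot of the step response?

21.1%

The closed-loop denominator s² + 4.1s + 21.35 gives ω_n = √21.35 = 4.621 and ζ = 4.1/(2ω_n) = 0.4437.
%OS = 100·exp(−πζ/√(1−ζ²)) = 100·exp(−π·0.4437/√0.8032) = 21.1%.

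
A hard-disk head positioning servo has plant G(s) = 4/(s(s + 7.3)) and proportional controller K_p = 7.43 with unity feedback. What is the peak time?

T_p = 0.776 s

From 1 + K_pG(s) = 0: s² + 7.3s + 29.72 = 0 ⇒ ω_n = 5.452, ζ = 0.6695.
Damped frequency ω_d = ω_n√(1−ζ²) = 4.049 rad/s, so peak time T_p = π/ω_d = 0.776 s.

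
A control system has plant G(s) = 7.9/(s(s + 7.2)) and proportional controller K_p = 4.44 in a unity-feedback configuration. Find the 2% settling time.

Closed-loop characteristic equation: s² + 7.2s + 35.08 = 0, so ω_n = 5.922 rad/s and ζ = 7.2/(2·5.922) = 0.6079.
2% settling time T_s ≈ 4/(ζω_n) = 4/3.6 = 1.11 s.

T_s ≈ 1.11 s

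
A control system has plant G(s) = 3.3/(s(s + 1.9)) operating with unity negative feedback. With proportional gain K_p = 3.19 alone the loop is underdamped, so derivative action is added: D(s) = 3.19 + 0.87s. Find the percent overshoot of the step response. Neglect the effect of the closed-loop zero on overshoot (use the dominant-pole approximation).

3.31%

Forward path: (3.19 + 0.87s)·3.3/(s(s+1.9)). The closed-loop characteristic equation is s² + (1.9 + 3.3·0.87)s + 3.3·3.19 = 0.
That is s² + 4.771s + 10.53 = 0, so ω_n = 3.245 rad/s and ζ = 4.771/(2·3.245) = 0.7352.
%OS = 100·exp(−πζ/√(1−ζ²)) = 3.31%.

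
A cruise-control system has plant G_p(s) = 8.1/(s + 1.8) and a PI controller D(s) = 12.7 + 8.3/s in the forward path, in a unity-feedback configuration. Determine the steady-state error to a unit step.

The open loop D(s)G_p(s) has a pole at the origin (type 1), so the static position error constant is infinite and e_ss = 1/(1+∞) = 0.

0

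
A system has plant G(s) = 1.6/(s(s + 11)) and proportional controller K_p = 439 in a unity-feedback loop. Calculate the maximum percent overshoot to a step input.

51.4%

From 1 + K_pG(s) = 0: s² + 11s + 702.4 = 0 ⇒ ω_n = 26.5, ζ = 0.2075.
%OS = 100·exp(−πζ/√(1−ζ²)) = 100·exp(−π·0.2075/√0.9569) = 51.4%.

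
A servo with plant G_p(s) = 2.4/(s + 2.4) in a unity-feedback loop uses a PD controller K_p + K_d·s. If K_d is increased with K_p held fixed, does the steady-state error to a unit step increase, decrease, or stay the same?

At s = 0 the derivative term contributes nothing: C(0) = K_p regardless of K_d, so K_pos = K_p·G_p(0) and e_ss are unchanged.

unchanged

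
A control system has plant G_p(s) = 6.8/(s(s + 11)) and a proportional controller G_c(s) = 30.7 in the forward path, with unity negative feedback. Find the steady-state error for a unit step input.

0

The open loop G_c(s)G_p(s) has a pole at the origin (type 1), so the static position error constant is infinite and e_ss = 1/(1+∞) = 0.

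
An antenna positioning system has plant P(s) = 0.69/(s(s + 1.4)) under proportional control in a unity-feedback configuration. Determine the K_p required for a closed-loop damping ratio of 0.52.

Closed-loop characteristic equation: s² + 1.4s + K_p·0.69 = 0.
So ω_n = √(0.69K_p) and 2ζω_n = 1.4, giving ζ = 1.4/(2√(0.69K_p)).
Setting ζ = 0.52: √(0.69K_p) = 1.4/(2·0.52) = 1.346, so K_p = 1.812/0.69 = 2.63.

K_p = 2.63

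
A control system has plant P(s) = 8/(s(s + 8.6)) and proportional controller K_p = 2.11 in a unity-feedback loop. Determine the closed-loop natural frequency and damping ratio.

The closed-loop denominator is s(s+8.6) + 2.11·8 = s² + 8.6s + 16.88.
Matching s² + 2ζω_n s + ω_n²: ω_n = √16.88 = 4.109 rad/s and 2ζω_n = 8.6, so ζ = 8.6/(2·4.109) = 1.05.

ω_n = 4.11 rad/s, ζ = 1.05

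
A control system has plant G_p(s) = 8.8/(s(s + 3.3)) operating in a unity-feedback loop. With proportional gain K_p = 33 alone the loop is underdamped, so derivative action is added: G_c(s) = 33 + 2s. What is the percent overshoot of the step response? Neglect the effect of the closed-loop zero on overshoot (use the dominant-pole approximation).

Forward path: (33 + 2s)·8.8/(s(s+3.3)). The closed-loop characteristic equation is s² + (3.3 + 8.8·2)s + 8.8·33 = 0.
That is s² + 20.9s + 290.4 = 0, so ω_n = 17.04 rad/s and ζ = 20.9/(2·17.04) = 0.6132.
%OS = 100·exp(−πζ/√(1−ζ²)) = 8.73%.

8.73%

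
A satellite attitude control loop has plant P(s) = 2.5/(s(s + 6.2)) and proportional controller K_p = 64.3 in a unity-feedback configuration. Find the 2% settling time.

From 1 + K_pP(s) = 0: s² + 6.2s + 160.8 = 0 ⇒ ω_n = 12.68, ζ = 0.2445.
2% settling time T_s ≈ 4/(ζω_n) = 4/3.1 = 1.29 s.

T_s ≈ 1.29 s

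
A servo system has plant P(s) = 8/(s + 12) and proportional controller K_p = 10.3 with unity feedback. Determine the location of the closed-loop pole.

Closed-loop transfer function: T(s) = K_p·P(s)/(1 + K_p·P(s)) = 82.4/(s + 12 + 82.4) = 82.4/(s + 94.4).
The closed-loop pole is at s = −94.4.

s = -94.4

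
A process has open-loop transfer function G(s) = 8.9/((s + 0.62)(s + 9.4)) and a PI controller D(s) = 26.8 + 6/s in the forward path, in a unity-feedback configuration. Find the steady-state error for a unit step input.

The open loop D(s)G(s) has a pole at the origin (type 1), so the static position error constant is infinite and e_ss = 1/(1+∞) = 0.

0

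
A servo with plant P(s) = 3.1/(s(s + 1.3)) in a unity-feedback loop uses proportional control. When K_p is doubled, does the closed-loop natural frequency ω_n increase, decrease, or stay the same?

increase

ω_n = √(3.1·K_p), which grows with K_p.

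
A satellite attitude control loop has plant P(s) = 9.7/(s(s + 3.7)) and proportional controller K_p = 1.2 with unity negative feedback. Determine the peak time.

Closed-loop characteristic equation: s² + 3.7s + 11.64 = 0, so ω_n = 3.412 rad/s and ζ = 3.7/(2·3.412) = 0.5422.
Damped frequency ω_d = ω_n√(1−ζ²) = 2.867 rad/s, so peak time T_p = π/ω_d = 1.1 s.

T_p = 1.1 s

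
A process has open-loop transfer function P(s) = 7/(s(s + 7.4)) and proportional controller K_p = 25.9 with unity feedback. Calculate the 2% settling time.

Closed-loop characteristic equation: s² + 7.4s + 181.3 = 0, so ω_n = 13.46 rad/s and ζ = 7.4/(2·13.46) = 0.2748.
2% settling time T_s ≈ 4/(ζω_n) = 4/3.7 = 1.08 s.

T_s ≈ 1.08 s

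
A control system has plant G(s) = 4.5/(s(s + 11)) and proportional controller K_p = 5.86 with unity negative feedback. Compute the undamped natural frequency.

ω_n = 5.14 rad/s

The closed-loop denominator is s(s+11) + 5.86·4.5 = s² + 11s + 26.37.
Matching s² + 2ζω_n s + ω_n²: ω_n = √26.37 = 5.135 rad/s and 2ζω_n = 11, so ζ = 11/(2·5.135) = 1.07.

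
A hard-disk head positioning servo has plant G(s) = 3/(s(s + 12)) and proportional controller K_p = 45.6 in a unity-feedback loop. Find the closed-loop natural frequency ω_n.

With unity feedback the closed-loop characteristic equation is s² + 12s + 45.6·3 = s² + 12s + 136.8 = 0.
Matching s² + 2ζω_n s + ω_n²: ω_n = √136.8 = 11.7 rad/s and 2ζω_n = 12, so ζ = 12/(2·11.7) = 0.513.

ω_n = 11.7 rad/s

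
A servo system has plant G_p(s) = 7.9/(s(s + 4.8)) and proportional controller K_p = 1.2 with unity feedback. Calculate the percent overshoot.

Closed-loop characteristic equation: s² + 4.8s + 9.48 = 0, so ω_n = 3.079 rad/s and ζ = 4.8/(2·3.079) = 0.7795.
%OS = 100·exp(−πζ/√(1−ζ²)) = 100·exp(−π·0.7795/√0.3924) = 2.01%.

2.01%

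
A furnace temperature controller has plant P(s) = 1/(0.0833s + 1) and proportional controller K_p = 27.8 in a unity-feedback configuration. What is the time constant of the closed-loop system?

τ = 0.00289 s

Closed loop: T(s) = K_p·P/(1+K_p·P) = 27.8/(0.0833s + 1 + 27.8), with pole at s = −(1 + 27.8)/0.0833 = −345.7.
Closed-loop time constant τ = 1/345.7 = 0.00289 s.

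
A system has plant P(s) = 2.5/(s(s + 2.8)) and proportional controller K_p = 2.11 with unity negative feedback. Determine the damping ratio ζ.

ζ = 0.61

The closed-loop denominator is s(s+2.8) + 2.11·2.5 = s² + 2.8s + 5.275.
So ω_n² = 5.275 ⇒ ω_n = 2.297 rad/s, and ζ = 2.8/(2ω_n) = 0.61.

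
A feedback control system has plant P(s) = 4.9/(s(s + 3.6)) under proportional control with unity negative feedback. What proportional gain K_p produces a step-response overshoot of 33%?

From %OS = 100·exp(−πζ/√(1−ζ²)) = 33%, ζ = −ln(0.33)/√(π²+ln²(0.33)) = 0.3328.
Characteristic equation s² + 3.6s + 4.9K_p = 0 gives ζ = 3.6/(2√(4.9K_p)).
Setting ζ = 0.3328: √(4.9K_p) = 3.6/(2·0.3328) = 5.409, so K_p = 29.26/4.9 = 5.97.

K_p = 5.97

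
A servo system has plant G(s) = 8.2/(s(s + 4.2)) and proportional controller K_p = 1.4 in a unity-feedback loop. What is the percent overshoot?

8.36%

The closed-loop denominator s² + 4.2s + 11.48 gives ω_n = √11.48 = 3.388 and ζ = 4.2/(2ω_n) = 0.6198.
%OS = 100·exp(−πζ/√(1−ζ²)) = 100·exp(−π·0.6198/√0.6159) = 8.36%.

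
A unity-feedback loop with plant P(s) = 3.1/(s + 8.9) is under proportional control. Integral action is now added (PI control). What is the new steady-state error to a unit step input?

Adding integral action puts a pole at s = 0 in the forward path, raising the system type to 1; a type-1 loop has zero steady-state error to a step.

0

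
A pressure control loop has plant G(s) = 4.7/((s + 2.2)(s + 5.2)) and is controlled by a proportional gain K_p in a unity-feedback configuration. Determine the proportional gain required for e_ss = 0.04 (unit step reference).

For a type-0 loop with proportional control, e_ss = 1/(1 + K_p·G(0)).
G(0) = 0.4108. Require 1/(1 + K_p·0.4108) = 0.04, so 1 + 0.4108·K_p = 25.
K_p = (25 − 1)/0.4108 = 58.4.

K_p = 58.4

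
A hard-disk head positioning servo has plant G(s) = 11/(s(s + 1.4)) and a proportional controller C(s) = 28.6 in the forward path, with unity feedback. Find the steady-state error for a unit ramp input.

0.00445

The loop has one pole at the origin (type 1). Velocity error constant K_v = lim_{s→0} s·C(s)G(s) = 28.6·11/1.4 = 224.7.
Steady-state error to a unit ramp: e_ss = 1/K_v = 0.00445.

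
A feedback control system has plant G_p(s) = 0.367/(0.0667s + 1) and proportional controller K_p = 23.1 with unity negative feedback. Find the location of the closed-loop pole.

Closed loop: T(s) = K_p·G_p/(1+K_p·G_p) = 8.478/(0.0667s + 1 + 8.478), with pole at s = −(1 + 8.478)/0.0667 = −142.1.

s = -142.1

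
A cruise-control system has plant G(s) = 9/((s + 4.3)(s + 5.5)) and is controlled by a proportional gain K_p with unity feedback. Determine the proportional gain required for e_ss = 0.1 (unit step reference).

For a type-0 loop with proportional control, e_ss = 1/(1 + K_p·G(0)).
G(0) = 0.3805. Require 1/(1 + K_p·0.3805) = 0.1, so 1 + 0.3805·K_p = 10.
K_p = (10 − 1)/0.3805 = 23.6.

K_p = 23.6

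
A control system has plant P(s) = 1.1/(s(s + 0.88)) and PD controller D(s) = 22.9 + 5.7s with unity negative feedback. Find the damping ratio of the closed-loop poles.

Forward path: (22.9 + 5.7s)·1.1/(s(s+0.88)). The closed-loop characteristic equation is s² + (0.88 + 1.1·5.7)s + 1.1·22.9 = 0.
That is s² + 7.15s + 25.19 = 0, so ω_n = 5.019 rad/s and ζ = 7.15/(2·5.019) = 0.7123.

ζ = 0.712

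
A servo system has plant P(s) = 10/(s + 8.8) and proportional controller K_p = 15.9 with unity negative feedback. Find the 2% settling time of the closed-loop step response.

T_s ≈ 0.0238 s

Closed-loop transfer function: T(s) = K_p·P(s)/(1 + K_p·P(s)) = 159/(s + 8.8 + 159) = 159/(s + 167.8).
Time constant τ = 1/167.8 = 0.005959 s, so the 2% settling time is about 4τ = 0.0238 s.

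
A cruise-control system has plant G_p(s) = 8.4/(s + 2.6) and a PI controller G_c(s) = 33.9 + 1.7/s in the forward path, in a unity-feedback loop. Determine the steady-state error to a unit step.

The open loop G_c(s)G_p(s) has a pole at the origin (type 1), so the static position error constant is infinite and e_ss = 1/(1+∞) = 0.

0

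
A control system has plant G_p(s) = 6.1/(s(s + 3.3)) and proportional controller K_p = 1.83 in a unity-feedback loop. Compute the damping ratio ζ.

ζ = 0.494

1 + K_p·G_p(s) = 0 gives s² + 3.3s + 11.16 = 0.
Matching s² + 2ζω_n s + ω_n²: ω_n = √11.16 = 3.341 rad/s and 2ζω_n = 3.3, so ζ = 3.3/(2·3.341) = 0.494.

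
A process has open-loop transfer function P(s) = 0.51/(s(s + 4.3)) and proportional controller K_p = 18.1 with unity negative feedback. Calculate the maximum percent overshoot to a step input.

Closed-loop characteristic equation: s² + 4.3s + 9.231 = 0, so ω_n = 3.038 rad/s and ζ = 4.3/(2·3.038) = 0.7076.
%OS = 100·exp(−πζ/√(1−ζ²)) = 100·exp(−π·0.7076/√0.4992) = 4.3%.

4.3%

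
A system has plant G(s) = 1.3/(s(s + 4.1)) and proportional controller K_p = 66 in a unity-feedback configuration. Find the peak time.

T_p = 0.348 s

Closed-loop characteristic equation: s² + 4.1s + 85.8 = 0, so ω_n = 9.263 rad/s and ζ = 4.1/(2·9.263) = 0.2213.
Damped frequency ω_d = ω_n√(1−ζ²) = 9.033 rad/s, so peak time T_p = π/ω_d = 0.348 s.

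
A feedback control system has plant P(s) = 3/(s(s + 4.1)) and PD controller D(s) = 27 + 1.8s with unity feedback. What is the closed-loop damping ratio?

Forward path: (27 + 1.8s)·3/(s(s+4.1)). The closed-loop characteristic equation is s² + (4.1 + 3·1.8)s + 3·27 = 0.
That is s² + 9.5s + 81 = 0, so ω_n = 9 rad/s and ζ = 9.5/(2·9) = 0.5278.

ζ = 0.528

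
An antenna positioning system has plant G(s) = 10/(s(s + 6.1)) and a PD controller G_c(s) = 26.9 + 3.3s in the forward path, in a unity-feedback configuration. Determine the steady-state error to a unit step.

0

The open loop G_c(s)G(s) has a pole at the origin (type 1), so the static position error constant is infinite and e_ss = 1/(1+∞) = 0.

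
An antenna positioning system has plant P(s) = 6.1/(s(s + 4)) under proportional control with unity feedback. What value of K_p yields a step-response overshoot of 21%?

From %OS = 100·exp(−πζ/√(1−ζ²)) = 21%, ζ = −ln(0.21)/√(π²+ln²(0.21)) = 0.4449.
Characteristic equation s² + 4s + 6.1K_p = 0 gives ζ = 4/(2√(6.1K_p)).
Setting ζ = 0.4449: √(6.1K_p) = 4/(2·0.4449) = 4.495, so K_p = 20.21/6.1 = 3.31.

K_p = 3.31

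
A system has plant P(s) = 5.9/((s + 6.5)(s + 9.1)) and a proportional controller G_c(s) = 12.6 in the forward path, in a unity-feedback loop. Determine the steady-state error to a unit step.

0.443

The loop is type 0. Static position error constant K_pos = G_c(0)·P(0) = 12.6·0.09975 = 1.257.
Steady-state error to a unit step: e_ss = 1/(1+K_pos) = 1/2.257 = 0.443.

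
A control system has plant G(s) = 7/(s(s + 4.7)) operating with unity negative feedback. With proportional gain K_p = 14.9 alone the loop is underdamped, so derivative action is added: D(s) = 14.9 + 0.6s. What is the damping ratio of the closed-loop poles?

Forward path: (14.9 + 0.6s)·7/(s(s+4.7)). The closed-loop characteristic equation is s² + (4.7 + 7·0.6)s + 7·14.9 = 0.
That is s² + 8.9s + 104.3 = 0, so ω_n = 10.21 rad/s and ζ = 8.9/(2·10.21) = 0.4357.

ζ = 0.436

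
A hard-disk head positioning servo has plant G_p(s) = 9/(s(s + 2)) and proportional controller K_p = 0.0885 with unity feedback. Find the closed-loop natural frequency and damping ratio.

1 + K_p·G_p(s) = 0 gives s² + 2s + 0.7965 = 0.
So ω_n² = 0.7965 ⇒ ω_n = 0.8925 rad/s, and ζ = 2/(2ω_n) = 1.12.

ω_n = 0.892 rad/s, ζ = 1.12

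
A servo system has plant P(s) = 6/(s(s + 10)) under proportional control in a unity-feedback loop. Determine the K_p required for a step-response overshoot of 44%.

From %OS = 100·exp(−πζ/√(1−ζ²)) = 44%, ζ = −ln(0.44)/√(π²+ln²(0.44)) = 0.2528.
Characteristic equation s² + 10s + 6K_p = 0 gives ζ = 10/(2√(6K_p)).
Setting ζ = 0.2528: √(6K_p) = 10/(2·0.2528) = 19.78, so K_p = 391.1/6 = 65.2.

K_p = 65.2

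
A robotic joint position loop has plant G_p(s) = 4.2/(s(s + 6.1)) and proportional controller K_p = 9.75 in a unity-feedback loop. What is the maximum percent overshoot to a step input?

Closed-loop characteristic equation: s² + 6.1s + 40.95 = 0, so ω_n = 6.399 rad/s and ζ = 6.1/(2·6.399) = 0.4766.
%OS = 100·exp(−πζ/√(1−ζ²)) = 100·exp(−π·0.4766/√0.7728) = 18.2%.

18.2%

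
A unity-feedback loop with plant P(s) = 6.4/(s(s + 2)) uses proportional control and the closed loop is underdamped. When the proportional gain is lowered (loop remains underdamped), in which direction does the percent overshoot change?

decrease

ζ = 2/(2√(6.4K_p)) rises as K_p falls; higher damping means less overshoot.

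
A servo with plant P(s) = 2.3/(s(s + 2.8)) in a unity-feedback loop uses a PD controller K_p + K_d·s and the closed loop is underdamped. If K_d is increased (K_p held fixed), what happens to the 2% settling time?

Characteristic equation s² + (2.8 + 2.3K_d)s + 2.3K_p = 0: raising K_d increases ζω_n = (2.8+2.3K_d)/2 while the loop stays underdamped, so T_s ≈ 4/(ζω_n) decreases.

decrease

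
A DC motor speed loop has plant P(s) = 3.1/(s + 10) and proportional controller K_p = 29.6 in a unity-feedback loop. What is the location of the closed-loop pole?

Closed-loop transfer function: T(s) = K_p·P(s)/(1 + K_p·P(s)) = 91.76/(s + 10 + 91.76) = 91.76/(s + 101.8).
The closed-loop pole is at s = −101.8.

s = -101.8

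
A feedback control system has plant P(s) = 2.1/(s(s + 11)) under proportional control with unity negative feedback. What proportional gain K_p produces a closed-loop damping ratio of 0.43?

Closed-loop characteristic equation: s² + 11s + K_p·2.1 = 0.
So ω_n = √(2.1K_p) and 2ζω_n = 11, giving ζ = 11/(2√(2.1K_p)).
Setting ζ = 0.43: √(2.1K_p) = 11/(2·0.43) = 12.79, so K_p = 163.6/2.1 = 77.9.

K_p = 77.9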